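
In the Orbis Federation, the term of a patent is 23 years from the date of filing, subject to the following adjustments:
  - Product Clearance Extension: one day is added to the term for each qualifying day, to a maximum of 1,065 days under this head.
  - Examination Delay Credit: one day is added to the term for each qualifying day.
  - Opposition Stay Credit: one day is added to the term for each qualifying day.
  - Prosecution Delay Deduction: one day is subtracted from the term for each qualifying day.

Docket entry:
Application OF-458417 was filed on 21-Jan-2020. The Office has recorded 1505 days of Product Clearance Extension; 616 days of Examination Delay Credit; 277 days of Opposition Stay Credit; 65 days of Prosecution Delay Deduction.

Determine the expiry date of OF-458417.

Base term: filing date + 23 years → 21 January 2043.
Product Clearance Extension: 1505 days claimed exceeds the 1065-day cap, so +1065 days → 21 December 2045.
Examination Delay Credit: +616 days → 29 August 2047.
Opposition Stay Credit: +277 days → 1 June 2048.
Prosecution Delay Deduction: −65 days → 28 March 2048.

2048-03-28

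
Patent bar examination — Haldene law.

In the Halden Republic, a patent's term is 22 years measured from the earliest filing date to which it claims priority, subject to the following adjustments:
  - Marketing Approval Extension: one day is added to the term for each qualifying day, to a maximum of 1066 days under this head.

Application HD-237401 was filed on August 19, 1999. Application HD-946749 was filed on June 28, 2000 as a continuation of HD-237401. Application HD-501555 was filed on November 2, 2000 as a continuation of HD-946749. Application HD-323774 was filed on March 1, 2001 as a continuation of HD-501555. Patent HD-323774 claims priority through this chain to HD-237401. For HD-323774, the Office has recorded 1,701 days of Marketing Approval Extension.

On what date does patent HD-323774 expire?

2024-07-20

Earliest priority filing: 19 August 1999.
Base term: 19 August 1999 + 22 years → 19 August 2021.
Marketing Approval Extension: 1701 days claimed exceeds the 1066-day cap, so +1066 days → 20 July 2024.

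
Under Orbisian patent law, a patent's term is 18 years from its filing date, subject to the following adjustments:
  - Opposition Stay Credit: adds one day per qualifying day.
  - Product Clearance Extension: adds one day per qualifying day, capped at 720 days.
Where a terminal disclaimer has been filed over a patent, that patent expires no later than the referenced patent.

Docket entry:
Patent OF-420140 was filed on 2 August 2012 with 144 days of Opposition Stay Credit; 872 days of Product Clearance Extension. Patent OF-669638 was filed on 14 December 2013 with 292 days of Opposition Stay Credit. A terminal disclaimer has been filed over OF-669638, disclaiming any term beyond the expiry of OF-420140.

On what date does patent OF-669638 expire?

Natural term of OF-669638:
  Base: filing + 18 years → 14 December 2031.
  Opposition Stay Credit: +292 days → 1 October 2032.
Expiry of referenced patent OF-420140:
  Base: filing + 18 years → 2 August 2030.
  Opposition Stay Credit: +144 days → 24 December 2030.
  Product Clearance Extension: 872 days claimed exceeds the 720-day cap, so +720 days → 13 December 2032.
Terminal disclaimer: OF-669638 expires on the earlier of 1 October 2032 and 13 December 2032.

2032-10-01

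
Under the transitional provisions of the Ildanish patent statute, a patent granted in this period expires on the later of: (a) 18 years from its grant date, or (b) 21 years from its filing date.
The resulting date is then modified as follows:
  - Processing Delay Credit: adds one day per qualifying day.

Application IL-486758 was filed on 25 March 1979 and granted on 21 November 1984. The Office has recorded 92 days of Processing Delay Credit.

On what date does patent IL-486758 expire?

(a) grant + 18 years → 21 November 2002.
(b) filing + 21 years → 25 March 2000.
Later of the two: 21 November 2002.
Processing Delay Credit: +92 days → 21 February 2003.

February 21, 2003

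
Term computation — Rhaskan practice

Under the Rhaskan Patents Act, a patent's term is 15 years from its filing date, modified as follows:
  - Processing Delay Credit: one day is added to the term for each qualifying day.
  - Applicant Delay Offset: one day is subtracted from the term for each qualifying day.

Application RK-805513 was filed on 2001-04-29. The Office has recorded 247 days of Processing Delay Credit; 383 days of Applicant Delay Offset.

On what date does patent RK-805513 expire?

December 15, 2015

Base term: filing date + 15 years → 29 April 2016.
Processing Delay Credit: +247 days → 1 January 2017.
Applicant Delay Offset: −383 days → 15 December 2015.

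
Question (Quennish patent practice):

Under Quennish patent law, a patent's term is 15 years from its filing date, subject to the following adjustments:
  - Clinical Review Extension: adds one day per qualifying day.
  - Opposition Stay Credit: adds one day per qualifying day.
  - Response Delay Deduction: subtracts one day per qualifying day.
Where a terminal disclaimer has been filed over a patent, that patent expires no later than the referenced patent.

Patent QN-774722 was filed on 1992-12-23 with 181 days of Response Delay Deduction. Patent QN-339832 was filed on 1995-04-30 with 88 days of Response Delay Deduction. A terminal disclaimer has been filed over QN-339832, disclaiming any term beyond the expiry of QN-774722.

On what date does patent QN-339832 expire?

June 25, 2007

Natural term of QN-339832:
  Base: filing + 15 years → 30 April 2010.
  Response Delay Deduction: −88 days → 1 February 2010.
Expiry of referenced patent QN-774722:
  Base: filing + 15 years → 23 December 2007.
  Response Delay Deduction: −181 days → 25 June 2007.
Terminal disclaimer: QN-339832 expires on the earlier of 1 February 2010 and 25 June 2007.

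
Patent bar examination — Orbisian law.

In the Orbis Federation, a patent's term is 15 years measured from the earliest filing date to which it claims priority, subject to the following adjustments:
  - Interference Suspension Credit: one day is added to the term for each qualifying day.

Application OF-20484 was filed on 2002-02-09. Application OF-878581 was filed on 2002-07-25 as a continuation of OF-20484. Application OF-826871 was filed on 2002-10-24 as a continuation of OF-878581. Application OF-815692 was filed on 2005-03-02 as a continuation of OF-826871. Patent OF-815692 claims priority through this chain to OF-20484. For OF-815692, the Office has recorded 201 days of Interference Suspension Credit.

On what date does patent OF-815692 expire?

Earliest priority filing: 9 February 2002.
Base term: 9 February 2002 + 15 years → 9 February 2017.
Interference Suspension Credit: +201 days → 29 August 2017.

August 29, 2017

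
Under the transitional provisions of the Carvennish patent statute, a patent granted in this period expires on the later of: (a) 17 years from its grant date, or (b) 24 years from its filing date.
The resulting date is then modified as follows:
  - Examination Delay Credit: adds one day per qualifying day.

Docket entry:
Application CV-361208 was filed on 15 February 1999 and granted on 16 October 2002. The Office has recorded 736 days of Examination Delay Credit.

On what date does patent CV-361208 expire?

(a) grant + 17 years → 16 October 2019.
(b) filing + 24 years → 15 February 2023.
Later of the two: 15 February 2023.
Examination Delay Credit: +736 days → 20 February 2025.

2025-02-20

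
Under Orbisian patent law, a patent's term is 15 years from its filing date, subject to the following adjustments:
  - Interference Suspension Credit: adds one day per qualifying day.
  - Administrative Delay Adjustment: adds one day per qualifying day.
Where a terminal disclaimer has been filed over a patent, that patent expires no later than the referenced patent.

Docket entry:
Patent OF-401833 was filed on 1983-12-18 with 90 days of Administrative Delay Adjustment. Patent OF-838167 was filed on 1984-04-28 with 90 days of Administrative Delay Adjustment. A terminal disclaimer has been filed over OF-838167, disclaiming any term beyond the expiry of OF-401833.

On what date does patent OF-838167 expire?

Natural term of OF-838167:
  Base: filing + 15 years → 28 April 1999.
  Administrative Delay Adjustment: +90 days → 27 July 1999.
Expiry of referenced patent OF-401833:
  Base: filing + 15 years → 18 December 1998.
  Administrative Delay Adjustment: +90 days → 18 March 1999.
Terminal disclaimer: OF-838167 expires on the earlier of 27 July 1999 and 18 March 1999.

March 18, 1999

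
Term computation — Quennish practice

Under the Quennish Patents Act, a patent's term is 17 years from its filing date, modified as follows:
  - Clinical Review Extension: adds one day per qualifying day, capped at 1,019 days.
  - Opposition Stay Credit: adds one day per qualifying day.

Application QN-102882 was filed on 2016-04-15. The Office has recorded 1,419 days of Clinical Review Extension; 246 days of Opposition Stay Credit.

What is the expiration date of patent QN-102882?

October 1, 2036

Base term: filing date + 17 years → 15 April 2033.
Clinical Review Extension: 1419 days claimed exceeds the 1019-day cap, so +1019 days → 29 January 2036.
Opposition Stay Credit: +246 days → 1 October 2036.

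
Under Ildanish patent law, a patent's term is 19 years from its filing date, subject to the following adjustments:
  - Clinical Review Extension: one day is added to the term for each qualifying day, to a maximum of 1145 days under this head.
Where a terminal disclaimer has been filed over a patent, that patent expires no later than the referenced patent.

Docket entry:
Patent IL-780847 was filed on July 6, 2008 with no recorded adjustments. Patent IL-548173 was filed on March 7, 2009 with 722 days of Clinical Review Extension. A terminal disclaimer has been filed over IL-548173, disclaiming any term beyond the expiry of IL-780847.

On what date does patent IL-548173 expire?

Natural term of IL-548173:
  Base: filing + 19 years → 7 March 2028.
  Clinical Review Extension: 722 days (within the 1145-day cap) → +722 days → 27 February 2030.
Expiry of referenced patent IL-780847:
  Base: filing + 19 years → 6 July 2027.
Terminal disclaimer: IL-548173 expires on the earlier of 27 February 2030 and 6 July 2027.

July 6, 2027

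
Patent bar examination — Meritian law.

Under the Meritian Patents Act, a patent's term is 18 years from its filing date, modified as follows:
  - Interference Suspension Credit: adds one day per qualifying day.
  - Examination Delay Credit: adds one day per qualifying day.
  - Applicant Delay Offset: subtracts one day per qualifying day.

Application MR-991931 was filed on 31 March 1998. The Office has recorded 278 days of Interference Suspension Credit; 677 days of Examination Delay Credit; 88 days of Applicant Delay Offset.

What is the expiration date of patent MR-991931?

Base term: filing date + 18 years → 31 March 2016.
Interference Suspension Credit: +278 days → 3 January 2017.
Examination Delay Credit: +677 days → 11 November 2018.
Applicant Delay Offset: −88 days → 15 August 2018.

August 15, 2018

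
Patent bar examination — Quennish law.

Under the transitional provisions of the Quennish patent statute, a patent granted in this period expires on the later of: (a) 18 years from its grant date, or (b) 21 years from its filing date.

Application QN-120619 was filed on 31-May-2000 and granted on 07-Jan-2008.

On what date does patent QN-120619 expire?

2026-01-07

(a) grant + 18 years → 7 January 2026.
(b) filing + 21 years → 31 May 2021.
Later of the two: 7 January 2026.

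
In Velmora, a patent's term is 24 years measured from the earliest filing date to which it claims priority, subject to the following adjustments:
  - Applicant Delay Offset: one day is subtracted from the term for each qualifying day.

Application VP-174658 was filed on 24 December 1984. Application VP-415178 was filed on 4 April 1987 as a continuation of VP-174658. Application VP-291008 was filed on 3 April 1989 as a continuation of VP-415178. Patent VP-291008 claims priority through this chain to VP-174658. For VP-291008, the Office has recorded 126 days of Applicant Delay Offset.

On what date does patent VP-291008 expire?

Earliest priority filing: 24 December 1984.
Base term: 24 December 1984 + 24 years → 24 December 2008.
Applicant Delay Offset: −126 days → 20 August 2008.

2008-08-20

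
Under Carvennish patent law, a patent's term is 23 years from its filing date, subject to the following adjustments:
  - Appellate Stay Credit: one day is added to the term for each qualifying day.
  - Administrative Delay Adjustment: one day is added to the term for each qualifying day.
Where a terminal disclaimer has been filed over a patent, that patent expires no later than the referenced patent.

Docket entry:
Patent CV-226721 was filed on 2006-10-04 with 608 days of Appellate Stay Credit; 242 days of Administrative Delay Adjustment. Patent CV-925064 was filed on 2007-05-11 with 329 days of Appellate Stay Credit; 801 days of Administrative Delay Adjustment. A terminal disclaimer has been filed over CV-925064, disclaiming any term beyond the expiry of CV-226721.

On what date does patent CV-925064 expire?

Natural term of CV-925064:
  Base: filing + 23 years → 11 May 2030.
  Appellate Stay Credit: +329 days → 5 April 2031.
  Administrative Delay Adjustment: +801 days → 14 June 2033.
Expiry of referenced patent CV-226721:
  Base: filing + 23 years → 4 October 2029.
  Appellate Stay Credit: +608 days → 4 June 2031.
  Administrative Delay Adjustment: +242 days → 1 February 2032.
Terminal disclaimer: CV-925064 expires on the earlier of 14 June 2033 and 1 February 2032.

2032-02-01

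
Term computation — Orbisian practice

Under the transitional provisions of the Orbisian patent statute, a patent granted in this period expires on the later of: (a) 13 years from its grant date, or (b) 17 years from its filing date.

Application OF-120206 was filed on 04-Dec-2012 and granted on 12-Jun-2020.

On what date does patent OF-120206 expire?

2033-06-12

(a) grant + 13 years → 12 June 2033.
(b) filing + 17 years → 4 December 2029.
Later of the two: 12 June 2033.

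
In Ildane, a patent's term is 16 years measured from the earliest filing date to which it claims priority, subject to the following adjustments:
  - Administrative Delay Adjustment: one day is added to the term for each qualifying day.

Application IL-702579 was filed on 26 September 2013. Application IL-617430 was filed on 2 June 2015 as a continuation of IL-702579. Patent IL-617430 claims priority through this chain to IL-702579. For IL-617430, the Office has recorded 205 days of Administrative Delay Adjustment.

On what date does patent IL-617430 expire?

Earliest priority filing: 26 September 2013.
Base term: 26 September 2013 + 16 years → 26 September 2029.
Administrative Delay Adjustment: +205 days → 19 April 2030.

2030-04-19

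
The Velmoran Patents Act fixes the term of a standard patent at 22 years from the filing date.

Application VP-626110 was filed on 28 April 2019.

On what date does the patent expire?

Filing date + 22 years → 28 April 2041.

April 28, 2041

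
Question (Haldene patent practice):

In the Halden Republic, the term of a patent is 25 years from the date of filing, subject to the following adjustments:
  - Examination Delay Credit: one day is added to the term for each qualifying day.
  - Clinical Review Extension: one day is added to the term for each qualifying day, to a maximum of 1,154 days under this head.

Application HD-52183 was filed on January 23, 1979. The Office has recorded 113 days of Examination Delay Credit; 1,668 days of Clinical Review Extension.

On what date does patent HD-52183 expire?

July 13, 2007

Base term: filing date + 25 years → 23 January 2004.
Examination Delay Credit: +113 days → 15 May 2004.
Clinical Review Extension: 1668 days claimed exceeds the 1154-day cap, so +1154 days → 13 July 2007.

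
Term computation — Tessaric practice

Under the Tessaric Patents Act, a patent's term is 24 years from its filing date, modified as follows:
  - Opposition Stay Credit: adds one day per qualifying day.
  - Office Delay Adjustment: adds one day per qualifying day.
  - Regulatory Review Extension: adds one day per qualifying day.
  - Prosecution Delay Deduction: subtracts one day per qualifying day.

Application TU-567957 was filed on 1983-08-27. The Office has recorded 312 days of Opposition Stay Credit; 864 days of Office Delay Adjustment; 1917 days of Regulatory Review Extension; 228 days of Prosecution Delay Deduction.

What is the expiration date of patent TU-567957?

2015-07-01

Base term: filing date + 24 years → 27 August 2007.
Opposition Stay Credit: +312 days → 4 July 2008.
Office Delay Adjustment: +864 days → 15 November 2010.
Regulatory Review Extension: +1917 days → 14 February 2016.
Prosecution Delay Deduction: −228 days → 1 July 2015.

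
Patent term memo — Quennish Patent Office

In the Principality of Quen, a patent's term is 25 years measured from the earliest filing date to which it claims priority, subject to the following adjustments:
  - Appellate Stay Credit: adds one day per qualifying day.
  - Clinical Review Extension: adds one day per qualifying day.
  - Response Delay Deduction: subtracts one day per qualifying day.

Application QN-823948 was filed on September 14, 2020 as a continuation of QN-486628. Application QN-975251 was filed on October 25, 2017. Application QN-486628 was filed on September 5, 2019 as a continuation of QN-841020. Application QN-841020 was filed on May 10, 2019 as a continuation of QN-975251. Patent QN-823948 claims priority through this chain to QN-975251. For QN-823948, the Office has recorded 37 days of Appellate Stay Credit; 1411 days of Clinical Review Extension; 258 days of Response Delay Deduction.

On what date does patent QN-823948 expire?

2046-01-27

Earliest priority filing: 25 October 2017.
Base term: 25 October 2017 + 25 years → 25 October 2042.
Appellate Stay Credit: +37 days → 1 December 2042.
Clinical Review Extension: +1411 days → 12 October 2046.
Response Delay Deduction: −258 days → 27 January 2046.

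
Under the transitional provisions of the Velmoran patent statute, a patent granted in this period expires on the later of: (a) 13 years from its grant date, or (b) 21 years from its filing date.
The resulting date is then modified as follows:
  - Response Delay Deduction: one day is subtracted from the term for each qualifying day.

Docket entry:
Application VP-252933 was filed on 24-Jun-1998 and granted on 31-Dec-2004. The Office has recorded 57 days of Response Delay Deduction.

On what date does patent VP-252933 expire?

April 28, 2019

(a) grant + 13 years → 31 December 2017.
(b) filing + 21 years → 24 June 2019.
Later of the two: 24 June 2019.
Response Delay Deduction: −57 days → 28 April 2019.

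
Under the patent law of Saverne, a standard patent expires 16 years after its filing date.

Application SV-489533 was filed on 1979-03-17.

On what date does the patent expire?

1995-03-17

Filing date + 16 years → 17 March 1995.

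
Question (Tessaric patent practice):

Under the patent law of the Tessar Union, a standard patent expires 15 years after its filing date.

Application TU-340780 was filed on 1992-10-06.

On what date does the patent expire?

2007-10-06

Filing date + 15 years → 6 October 2007.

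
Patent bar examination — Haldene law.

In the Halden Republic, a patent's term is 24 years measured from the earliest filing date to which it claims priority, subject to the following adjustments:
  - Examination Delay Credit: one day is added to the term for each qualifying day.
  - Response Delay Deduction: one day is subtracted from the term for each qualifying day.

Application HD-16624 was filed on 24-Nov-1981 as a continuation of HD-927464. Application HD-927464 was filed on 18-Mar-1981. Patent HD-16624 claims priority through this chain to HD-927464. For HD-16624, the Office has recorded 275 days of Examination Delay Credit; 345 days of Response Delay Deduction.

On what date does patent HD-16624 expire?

Earliest priority filing: 18 March 1981.
Base term: 18 March 1981 + 24 years → 18 March 2005.
Examination Delay Credit: +275 days → 18 December 2005.
Response Delay Deduction: −345 days → 7 January 2005.

January 7, 2005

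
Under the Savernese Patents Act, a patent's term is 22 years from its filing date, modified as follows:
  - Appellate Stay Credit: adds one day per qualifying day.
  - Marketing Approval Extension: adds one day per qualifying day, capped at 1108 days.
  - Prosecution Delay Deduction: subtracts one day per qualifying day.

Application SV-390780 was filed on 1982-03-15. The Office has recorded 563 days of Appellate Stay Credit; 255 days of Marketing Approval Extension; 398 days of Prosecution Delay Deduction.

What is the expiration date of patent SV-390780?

2005-05-09

Base term: filing date + 22 years → 15 March 2004.
Appellate Stay Credit: +563 days → 29 September 2005.
Marketing Approval Extension: 255 days (within the 1108-day cap) → +255 days → 11 June 2006.
Prosecution Delay Deduction: −398 days → 9 May 2005.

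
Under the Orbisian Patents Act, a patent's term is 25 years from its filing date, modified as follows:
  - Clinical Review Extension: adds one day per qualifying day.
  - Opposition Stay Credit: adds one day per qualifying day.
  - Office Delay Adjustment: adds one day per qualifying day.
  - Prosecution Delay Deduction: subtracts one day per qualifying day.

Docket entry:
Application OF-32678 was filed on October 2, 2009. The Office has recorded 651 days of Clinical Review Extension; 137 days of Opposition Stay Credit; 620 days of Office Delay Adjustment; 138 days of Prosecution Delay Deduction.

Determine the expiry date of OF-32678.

Base term: filing date + 25 years → 2 October 2034.
Clinical Review Extension: +651 days → 14 July 2036.
Opposition Stay Credit: +137 days → 28 November 2036.
Office Delay Adjustment: +620 days → 10 August 2038.
Prosecution Delay Deduction: −138 days → 25 March 2038.

March 25, 2038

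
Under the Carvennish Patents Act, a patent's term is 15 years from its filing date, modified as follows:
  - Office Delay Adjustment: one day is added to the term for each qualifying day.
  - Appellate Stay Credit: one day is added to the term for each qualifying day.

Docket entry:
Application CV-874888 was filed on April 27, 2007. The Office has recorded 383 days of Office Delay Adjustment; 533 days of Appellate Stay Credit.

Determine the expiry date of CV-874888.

2024-10-29

Base term: filing date + 15 years → 27 April 2022.
Office Delay Adjustment: +383 days → 15 May 2023.
Appellate Stay Credit: +533 days → 29 October 2024.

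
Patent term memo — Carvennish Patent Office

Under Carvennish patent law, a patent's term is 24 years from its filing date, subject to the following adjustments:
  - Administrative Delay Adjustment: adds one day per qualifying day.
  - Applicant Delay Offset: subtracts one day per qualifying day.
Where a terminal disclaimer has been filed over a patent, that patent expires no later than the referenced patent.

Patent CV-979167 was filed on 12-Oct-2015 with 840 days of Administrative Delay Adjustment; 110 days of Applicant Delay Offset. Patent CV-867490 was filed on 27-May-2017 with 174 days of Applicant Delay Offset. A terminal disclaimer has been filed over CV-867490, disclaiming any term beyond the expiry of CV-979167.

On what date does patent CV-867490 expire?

Natural term of CV-867490:
  Base: filing + 24 years → 27 May 2041.
  Applicant Delay Offset: −174 days → 4 December 2040.
Expiry of referenced patent CV-979167:
  Base: filing + 24 years → 12 October 2039.
  Administrative Delay Adjustment: +840 days → 29 January 2042.
  Applicant Delay Offset: −110 days → 11 October 2041.
Terminal disclaimer: CV-867490 expires on the earlier of 4 December 2040 and 11 October 2041.

December 4, 2040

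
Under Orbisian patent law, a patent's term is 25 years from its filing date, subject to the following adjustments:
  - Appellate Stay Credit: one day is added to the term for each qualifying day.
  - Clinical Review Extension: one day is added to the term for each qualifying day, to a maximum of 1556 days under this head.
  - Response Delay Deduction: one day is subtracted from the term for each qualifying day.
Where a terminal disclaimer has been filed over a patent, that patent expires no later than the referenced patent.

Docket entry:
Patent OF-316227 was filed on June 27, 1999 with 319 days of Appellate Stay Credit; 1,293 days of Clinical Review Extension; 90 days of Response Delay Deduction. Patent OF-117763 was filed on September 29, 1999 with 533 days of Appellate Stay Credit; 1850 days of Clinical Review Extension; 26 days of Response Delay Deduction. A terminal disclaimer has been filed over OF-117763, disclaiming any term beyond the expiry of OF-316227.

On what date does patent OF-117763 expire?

2028-08-27

Natural term of OF-117763:
  Base: filing + 25 years → 29 September 2024.
  Appellate Stay Credit: +533 days → 16 March 2026.
  Clinical Review Extension: 1850 days claimed exceeds the 1556-day cap, so +1556 days → 19 June 2030.
  Response Delay Deduction: −26 days → 24 May 2030.
Expiry of referenced patent OF-316227:
  Base: filing + 25 years → 27 June 2024.
  Appellate Stay Credit: +319 days → 12 May 2025.
  Clinical Review Extension: 1293 days (within the 1556-day cap) → +1293 days → 25 November 2028.
  Response Delay Deduction: −90 days → 27 August 2028.
Terminal disclaimer: OF-117763 expires on the earlier of 24 May 2030 and 27 August 2028.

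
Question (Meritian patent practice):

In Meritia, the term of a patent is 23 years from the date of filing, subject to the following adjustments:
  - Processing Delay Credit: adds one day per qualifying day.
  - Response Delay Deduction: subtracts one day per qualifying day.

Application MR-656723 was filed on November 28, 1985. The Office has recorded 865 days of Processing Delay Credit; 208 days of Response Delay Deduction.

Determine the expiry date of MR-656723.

September 16, 2010

Base term: filing date + 23 years → 28 November 2008.
Processing Delay Credit: +865 days → 12 April 2011.
Response Delay Deduction: −208 days → 16 September 2010.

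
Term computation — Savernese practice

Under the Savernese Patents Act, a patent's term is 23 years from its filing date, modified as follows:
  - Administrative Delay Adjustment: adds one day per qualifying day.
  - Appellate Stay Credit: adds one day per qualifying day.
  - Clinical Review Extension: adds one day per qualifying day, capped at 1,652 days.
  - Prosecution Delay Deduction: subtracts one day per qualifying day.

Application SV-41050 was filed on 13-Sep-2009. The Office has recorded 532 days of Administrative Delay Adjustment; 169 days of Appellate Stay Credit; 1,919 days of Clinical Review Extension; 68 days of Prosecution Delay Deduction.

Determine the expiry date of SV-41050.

December 16, 2038

Base term: filing date + 23 years → 13 September 2032.
Administrative Delay Adjustment: +532 days → 27 February 2034.
Appellate Stay Credit: +169 days → 15 August 2034.
Clinical Review Extension: 1919 days claimed exceeds the 1652-day cap, so +1652 days → 22 February 2039.
Prosecution Delay Deduction: −68 days → 16 December 2038.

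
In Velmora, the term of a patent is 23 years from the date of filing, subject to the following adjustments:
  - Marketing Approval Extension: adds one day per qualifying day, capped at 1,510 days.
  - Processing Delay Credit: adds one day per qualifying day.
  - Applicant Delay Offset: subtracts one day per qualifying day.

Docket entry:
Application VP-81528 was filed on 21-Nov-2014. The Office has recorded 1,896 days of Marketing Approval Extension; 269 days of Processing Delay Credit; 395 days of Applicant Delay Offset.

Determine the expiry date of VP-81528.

September 5, 2041

Base term: filing date + 23 years → 21 November 2037.
Marketing Approval Extension: 1896 days claimed exceeds the 1510-day cap, so +1510 days → 9 January 2042.
Processing Delay Credit: +269 days → 5 October 2042.
Applicant Delay Offset: −395 days → 5 September 2041.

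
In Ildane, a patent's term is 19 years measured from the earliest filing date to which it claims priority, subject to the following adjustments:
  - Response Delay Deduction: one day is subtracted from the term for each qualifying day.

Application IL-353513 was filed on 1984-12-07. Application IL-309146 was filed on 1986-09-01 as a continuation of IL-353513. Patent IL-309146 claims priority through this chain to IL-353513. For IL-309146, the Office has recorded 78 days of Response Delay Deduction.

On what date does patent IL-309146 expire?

2003-09-20

Earliest priority filing: 7 December 1984.
Base term: 7 December 1984 + 19 years → 7 December 2003.
Response Delay Deduction: −78 days → 20 September 2003.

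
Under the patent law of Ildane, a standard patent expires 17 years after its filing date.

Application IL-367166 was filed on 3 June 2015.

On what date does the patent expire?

2032-06-03

Filing date + 17 years → 3 June 2032.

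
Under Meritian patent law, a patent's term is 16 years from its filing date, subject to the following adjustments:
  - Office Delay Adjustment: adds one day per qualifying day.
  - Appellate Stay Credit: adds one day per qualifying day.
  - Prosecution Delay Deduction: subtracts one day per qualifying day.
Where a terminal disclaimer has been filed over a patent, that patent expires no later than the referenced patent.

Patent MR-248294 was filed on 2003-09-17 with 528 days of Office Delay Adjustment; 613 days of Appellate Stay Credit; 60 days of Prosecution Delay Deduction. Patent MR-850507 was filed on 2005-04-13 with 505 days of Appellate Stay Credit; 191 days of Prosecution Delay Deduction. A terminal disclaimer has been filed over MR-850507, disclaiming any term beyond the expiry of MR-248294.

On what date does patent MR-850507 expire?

Natural term of MR-850507:
  Base: filing + 16 years → 13 April 2021.
  Appellate Stay Credit: +505 days → 31 August 2022.
  Prosecution Delay Deduction: −191 days → 21 February 2022.
Expiry of referenced patent MR-248294:
  Base: filing + 16 years → 17 September 2019.
  Office Delay Adjustment: +528 days → 26 February 2021.
  Appellate Stay Credit: +613 days → 1 November 2022.
  Prosecution Delay Deduction: −60 days → 2 September 2022.
Terminal disclaimer: MR-850507 expires on the earlier of 21 February 2022 and 2 September 2022.

2022-02-21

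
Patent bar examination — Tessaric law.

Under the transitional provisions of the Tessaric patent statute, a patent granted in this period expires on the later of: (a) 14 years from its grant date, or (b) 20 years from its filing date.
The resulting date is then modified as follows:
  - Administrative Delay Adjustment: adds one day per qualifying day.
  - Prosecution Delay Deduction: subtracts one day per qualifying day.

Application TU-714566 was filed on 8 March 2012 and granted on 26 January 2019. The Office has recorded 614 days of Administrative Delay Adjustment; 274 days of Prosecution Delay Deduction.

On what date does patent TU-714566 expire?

2034-01-01

(a) grant + 14 years → 26 January 2033.
(b) filing + 20 years → 8 March 2032.
Later of the two: 26 January 2033.
Administrative Delay Adjustment: +614 days → 2 October 2034.
Prosecution Delay Deduction: −274 days → 1 January 2034.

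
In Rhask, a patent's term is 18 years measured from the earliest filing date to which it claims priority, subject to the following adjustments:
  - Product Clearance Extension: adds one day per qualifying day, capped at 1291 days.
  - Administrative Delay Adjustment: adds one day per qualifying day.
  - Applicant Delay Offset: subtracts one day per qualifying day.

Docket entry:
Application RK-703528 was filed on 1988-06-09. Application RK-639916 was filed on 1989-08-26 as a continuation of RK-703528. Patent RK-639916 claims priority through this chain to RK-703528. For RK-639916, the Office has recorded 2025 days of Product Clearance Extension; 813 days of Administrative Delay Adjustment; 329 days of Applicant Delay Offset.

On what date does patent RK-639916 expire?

Earliest priority filing: 9 June 1988.
Base term: 9 June 1988 + 18 years → 9 June 2006.
Product Clearance Extension: 2025 days claimed exceeds the 1291-day cap, so +1291 days → 21 December 2009.
Administrative Delay Adjustment: +813 days → 13 March 2012.
Applicant Delay Offset: −329 days → 19 April 2011.

April 19, 2011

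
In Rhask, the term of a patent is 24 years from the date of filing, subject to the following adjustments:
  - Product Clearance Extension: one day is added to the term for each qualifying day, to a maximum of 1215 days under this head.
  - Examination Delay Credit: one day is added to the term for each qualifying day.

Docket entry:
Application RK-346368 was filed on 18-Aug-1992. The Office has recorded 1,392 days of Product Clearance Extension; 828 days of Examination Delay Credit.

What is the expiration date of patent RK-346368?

March 23, 2022

Base term: filing date + 24 years → 18 August 2016.
Product Clearance Extension: 1392 days claimed exceeds the 1215-day cap, so +1215 days → 16 December 2019.
Examination Delay Credit: +828 days → 23 March 2022.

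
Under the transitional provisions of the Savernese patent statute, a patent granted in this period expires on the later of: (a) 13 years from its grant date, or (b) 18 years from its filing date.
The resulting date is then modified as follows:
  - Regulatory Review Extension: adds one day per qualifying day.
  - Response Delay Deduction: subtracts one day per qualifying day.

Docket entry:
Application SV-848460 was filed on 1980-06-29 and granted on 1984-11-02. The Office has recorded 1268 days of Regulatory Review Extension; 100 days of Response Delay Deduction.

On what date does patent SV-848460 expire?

(a) grant + 13 years → 2 November 1997.
(b) filing + 18 years → 29 June 1998.
Later of the two: 29 June 1998.
Regulatory Review Extension: +1268 days → 18 December 2001.
Response Delay Deduction: −100 days → 9 September 2001.

2001-09-09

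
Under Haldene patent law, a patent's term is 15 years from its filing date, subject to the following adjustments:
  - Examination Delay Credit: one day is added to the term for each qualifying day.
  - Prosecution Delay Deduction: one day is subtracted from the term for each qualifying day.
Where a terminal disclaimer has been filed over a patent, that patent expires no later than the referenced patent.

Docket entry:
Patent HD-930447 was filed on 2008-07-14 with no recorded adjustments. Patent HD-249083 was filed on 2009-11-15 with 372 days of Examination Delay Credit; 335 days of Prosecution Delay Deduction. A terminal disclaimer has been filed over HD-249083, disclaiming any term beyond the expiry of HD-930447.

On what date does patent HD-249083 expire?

Natural term of HD-249083:
  Base: filing + 15 years → 15 November 2024.
  Examination Delay Credit: +372 days → 22 November 2025.
  Prosecution Delay Deduction: −335 days → 22 December 2024.
Expiry of referenced patent HD-930447:
  Base: filing + 15 years → 14 July 2023.
Terminal disclaimer: HD-249083 expires on the earlier of 22 December 2024 and 14 July 2023.

July 14, 2023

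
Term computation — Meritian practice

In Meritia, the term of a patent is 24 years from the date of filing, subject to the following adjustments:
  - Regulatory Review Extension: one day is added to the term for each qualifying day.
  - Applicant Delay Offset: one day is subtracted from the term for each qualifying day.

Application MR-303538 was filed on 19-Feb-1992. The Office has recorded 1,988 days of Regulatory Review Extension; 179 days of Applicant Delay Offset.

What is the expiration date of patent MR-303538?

Base term: filing date + 24 years → 19 February 2016.
Regulatory Review Extension: +1988 days → 30 July 2021.
Applicant Delay Offset: −179 days → 1 February 2021.

February 1, 2021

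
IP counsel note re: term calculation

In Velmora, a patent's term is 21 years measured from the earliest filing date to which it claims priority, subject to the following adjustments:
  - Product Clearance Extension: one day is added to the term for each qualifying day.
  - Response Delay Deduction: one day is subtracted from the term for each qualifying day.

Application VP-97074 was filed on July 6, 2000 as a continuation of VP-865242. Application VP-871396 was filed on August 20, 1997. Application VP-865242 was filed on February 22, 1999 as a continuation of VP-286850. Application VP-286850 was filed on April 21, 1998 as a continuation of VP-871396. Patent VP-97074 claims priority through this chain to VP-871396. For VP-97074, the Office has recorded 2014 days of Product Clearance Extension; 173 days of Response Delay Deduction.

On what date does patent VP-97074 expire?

September 4, 2023

Earliest priority filing: 20 August 1997.
Base term: 20 August 1997 + 21 years → 20 August 2018.
Product Clearance Extension: +2014 days → 24 February 2024.
Response Delay Deduction: −173 days → 4 September 2023.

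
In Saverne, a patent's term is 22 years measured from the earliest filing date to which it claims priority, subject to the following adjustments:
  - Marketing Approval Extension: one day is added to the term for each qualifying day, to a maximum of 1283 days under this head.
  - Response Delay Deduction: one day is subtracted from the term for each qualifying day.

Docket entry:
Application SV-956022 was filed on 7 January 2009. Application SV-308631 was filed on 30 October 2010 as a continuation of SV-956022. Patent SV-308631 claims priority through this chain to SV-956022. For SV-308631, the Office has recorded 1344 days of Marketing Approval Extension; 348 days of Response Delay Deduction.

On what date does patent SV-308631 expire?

July 30, 2033

Earliest priority filing: 7 January 2009.
Base term: 7 January 2009 + 22 years → 7 January 2031.
Marketing Approval Extension: 1344 days claimed exceeds the 1283-day cap, so +1283 days → 13 July 2034.
Response Delay Deduction: −348 days → 30 July 2033.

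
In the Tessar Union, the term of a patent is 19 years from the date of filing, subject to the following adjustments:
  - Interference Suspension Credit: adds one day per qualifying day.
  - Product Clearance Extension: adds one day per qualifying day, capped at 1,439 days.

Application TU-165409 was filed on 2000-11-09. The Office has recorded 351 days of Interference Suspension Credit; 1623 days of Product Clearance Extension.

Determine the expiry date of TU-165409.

2024-10-03

Base term: filing date + 19 years → 9 November 2019.
Interference Suspension Credit: +351 days → 25 October 2020.
Product Clearance Extension: 1623 days claimed exceeds the 1439-day cap, so +1439 days → 3 October 2024.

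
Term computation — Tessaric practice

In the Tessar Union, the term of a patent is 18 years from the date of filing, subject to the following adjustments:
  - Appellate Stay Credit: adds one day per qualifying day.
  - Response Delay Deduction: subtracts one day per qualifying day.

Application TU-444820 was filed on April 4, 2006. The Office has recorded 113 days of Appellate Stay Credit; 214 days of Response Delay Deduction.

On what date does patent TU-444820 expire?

2023-12-25

Base term: filing date + 18 years → 4 April 2024.
Appellate Stay Credit: +113 days → 26 July 2024.
Response Delay Deduction: −214 days → 25 December 2023.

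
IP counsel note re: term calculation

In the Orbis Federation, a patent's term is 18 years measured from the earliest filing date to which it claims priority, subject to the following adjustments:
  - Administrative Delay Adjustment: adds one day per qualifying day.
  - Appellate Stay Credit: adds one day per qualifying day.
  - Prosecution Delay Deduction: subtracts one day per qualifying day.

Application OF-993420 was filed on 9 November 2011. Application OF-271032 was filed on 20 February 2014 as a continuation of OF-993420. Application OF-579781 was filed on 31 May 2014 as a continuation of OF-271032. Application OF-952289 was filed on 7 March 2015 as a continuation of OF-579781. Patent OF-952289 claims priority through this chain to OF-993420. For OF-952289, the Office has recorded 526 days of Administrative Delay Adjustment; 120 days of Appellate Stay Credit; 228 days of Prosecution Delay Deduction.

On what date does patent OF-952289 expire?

January 1, 2031

Earliest priority filing: 9 November 2011.
Base term: 9 November 2011 + 18 years → 9 November 2029.
Administrative Delay Adjustment: +526 days → 19 April 2031.
Appellate Stay Credit: +120 days → 17 August 2031.
Prosecution Delay Deduction: −228 days → 1 January 2031.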